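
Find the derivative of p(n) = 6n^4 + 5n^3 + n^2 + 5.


Apply the power rule term by term:
  d/dn(6n^4) = 24n^3
  d/dn(5n^3) = 15n^2
  d/dn(n^2) = 2n
  d/dn(5) = 0
p'(n) = 24n^3 + 15n^2 + 2n


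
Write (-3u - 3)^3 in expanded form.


Expand (-3u - 3)^3 by repeated multiplication:
  (-3u - 3)^2 = 9u^2 + 18u + 9
= -27u^3 - 81u^2 - 81u - 27


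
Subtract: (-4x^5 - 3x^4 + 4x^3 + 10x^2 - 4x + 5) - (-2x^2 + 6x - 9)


Distribute the minus sign:
  (-4x^5 - 3x^4 + 4x^3 + 10x^2 - 4x + 5)
- (-2x^2 + 6x - 9)
Negate second polynomial: 2x^2 - 6x + 9
Add: -4x^5 - 3x^4 + 4x^3 + 12x^2 - 10x + 14


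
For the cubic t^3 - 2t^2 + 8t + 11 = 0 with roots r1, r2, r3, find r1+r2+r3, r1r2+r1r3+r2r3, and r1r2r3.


Monic cubic t^3+bt^2+ct+d=0: sum=-b, pairwise sum=c, product=-d.
b=-2, c=8, d=11
r1+r2+r3 = 2
r1r2+r1r3+r2r3 = 8
r1r2r3 = -11


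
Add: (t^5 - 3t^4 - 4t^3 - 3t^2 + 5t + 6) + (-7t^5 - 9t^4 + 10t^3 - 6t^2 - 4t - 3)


Align terms by degree and add:
  t^5 - 3t^4 - 4t^3 - 3t^2 + 5t + 6
  -7t^5 - 9t^4 + 10t^3 - 6t^2 - 4t - 3
= -6t^5 - 12t^4 + 6t^3 - 9t^2 + t + 3


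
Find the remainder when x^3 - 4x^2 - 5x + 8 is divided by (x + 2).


By the Remainder Theorem, the remainder equals p(-2):
  1*(-2)^3 = -8
  -4*(-2)^2 = -16
  -5*(-2)^1 = 10
  constant: 8
Sum: -8 - 16 + 10 + 8 = -6


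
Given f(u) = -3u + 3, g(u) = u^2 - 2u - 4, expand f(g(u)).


Substitute g(u) into f:
f(g(u)) = -3*(u^2 - 2u - 4) + 3
Expand and combine: -3u^2 + 6u + 15


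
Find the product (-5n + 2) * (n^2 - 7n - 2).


Distribute each term of the first polynomial:
  (-5n)(n^2 - 7n - 2) = -5n^3 + 35n^2 + 10n
  (2)(n^2 - 7n - 2) = 2n^2 - 14n - 4
Sum: -5n^3 + 37n^2 - 4n - 4


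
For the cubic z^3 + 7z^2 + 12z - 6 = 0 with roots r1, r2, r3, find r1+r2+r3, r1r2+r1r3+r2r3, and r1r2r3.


Monic cubic z^3+bz^2+cz+d=0: sum=-b, pairwise sum=c, product=-d.
b=7, c=12, d=-6
r1+r2+r3 = -7
r1r2+r1r3+r2r3 = 12
r1r2r3 = 6


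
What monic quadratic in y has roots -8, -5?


p(y) = (y + 8)(y + 5)
Expand: y^2 + 13y + 40


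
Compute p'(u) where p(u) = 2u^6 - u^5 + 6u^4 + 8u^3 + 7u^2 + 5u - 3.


Apply the power rule term by term:
  d/du(2u^6) = 12u^5
  d/du(-u^5) = -5u^4
  d/du(6u^4) = 24u^3
  d/du(8u^3) = 24u^2
  d/du(7u^2) = 14u
  d/du(5u) = 5
  d/du(-3) = 0
p'(u) = 12u^5 - 5u^4 + 24u^3 + 24u^2 + 14u + 5


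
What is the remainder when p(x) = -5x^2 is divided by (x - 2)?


By the Remainder Theorem, the remainder equals p(2):
  -5*(2)^2 = -20
  0*(2)^1 = 0
  constant: 0
Sum: -20 + 0 + 0 = -20


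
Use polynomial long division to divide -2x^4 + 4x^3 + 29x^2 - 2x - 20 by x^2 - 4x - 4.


(-2x^4 + 4x^3 + 29x^2 - 2x - 20) / (x^2 - 4x - 4)
Step 1: -2x^2 * (x^2 - 4x - 4) = -2x^4 + 8x^3 + 8x^2; subtract.
Step 2: -4x * (x^2 - 4x - 4) = -4x^3 + 16x^2 + 16x; subtract.
Step 3: 5 * (x^2 - 4x - 4) = 5x^2 - 20x - 20; subtract.
Quotient: -2x^2 - 4x + 5, Remainder: 2x


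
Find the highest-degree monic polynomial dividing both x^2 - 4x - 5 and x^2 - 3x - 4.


Factor each:
  x^2 - 4x - 5 = (x + 1)(x - 5)
  x^2 - 3x - 4 = (x + 1)(x - 4)
Common monic factor: x + 1


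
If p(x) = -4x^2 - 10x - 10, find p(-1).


Using direct substitution:
  -4 * (-1)^2 = -4
  -10 * (-1)^1 = 10
  constant: -10
Sum = -4 + 10 - 10 = -4


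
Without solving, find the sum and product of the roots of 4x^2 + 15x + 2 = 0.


For ax^2+bx+c=0: sum = -b/a, product = c/a.
a=4, b=15, c=2
Sum = -(15)/4 = -15/4
Product = (2)/4 = 1/2


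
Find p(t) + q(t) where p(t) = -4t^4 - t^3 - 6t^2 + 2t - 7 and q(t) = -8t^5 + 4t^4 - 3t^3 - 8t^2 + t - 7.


Align terms by degree and add:
  -4t^4 - t^3 - 6t^2 + 2t - 7
  -8t^5 + 4t^4 - 3t^3 - 8t^2 + t - 7
= -8t^5 - 4t^3 - 14t^2 + 3t - 14


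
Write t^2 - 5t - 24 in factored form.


Roots satisfy r1 + r2 = -b/a = 5 and r1*r2 = c/a = -24.
So r1 = 8, r2 = -3.
t^2 - 5t - 24 = (t - r1)(t - r2) = (t - 8)(t + 3)


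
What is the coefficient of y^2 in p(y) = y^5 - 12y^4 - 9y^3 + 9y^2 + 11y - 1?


Read off the coefficient of y^2: 9


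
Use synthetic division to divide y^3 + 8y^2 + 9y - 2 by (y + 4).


Synthetic division with c = -4. Coefficients: 1, 8, 9, -2
Bring down 1.
  1 * -4 = -4; -4 + 8 = 4
  4 * -4 = -16; -16 + 9 = -7
  -7 * -4 = 28; 28 - 2 = 26
Quotient: y^2 + 4y - 7, Remainder: 26


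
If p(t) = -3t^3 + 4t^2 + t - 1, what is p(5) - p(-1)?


p(5) = -271
p(-1) = 5
p(5) - p(-1) = -271 - 5 = -276


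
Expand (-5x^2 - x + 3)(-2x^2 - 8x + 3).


Distribute each term of the first polynomial:
  (-5x^2)(-2x^2 - 8x + 3) = 10x^4 + 40x^3 - 15x^2
  (-x)(-2x^2 - 8x + 3) = 2x^3 + 8x^2 - 3x
  (3)(-2x^2 - 8x + 3) = -6x^2 - 24x + 9
Sum: 10x^4 + 42x^3 - 13x^2 - 27x + 9


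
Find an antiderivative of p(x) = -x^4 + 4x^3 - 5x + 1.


Reverse power rule on each term:
  ∫ -x^4 dx = -(1/5)x^5
  ∫ 4x^3 dx = x^4
  ∫ -5x dx = -(5/2)x^2
  ∫ 1 dx = x
F(x) = -(1/5)x^5 + x^4 - (5/2)x^2 + x + C


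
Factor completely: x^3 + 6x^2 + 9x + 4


Try integer roots (divisors of 4). x=-1: p(-1)=0.
Divide out (x + 1): quotient is x^2 + 5x + 4.
Factor the quadratic: (x + 1)(x + 4)
Result: (x + 1)(x + 1)(x + 4)


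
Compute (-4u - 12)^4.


Expand (-4u - 12)^4 by repeated multiplication:
  (-4u - 12)^2 = 16u^2 + 96u + 144
  (-4u - 12)^3 = -64u^3 - 576u^2 - 1728u - 1728
= 256u^4 + 3072u^3 + 13824u^2 + 27648u + 20736


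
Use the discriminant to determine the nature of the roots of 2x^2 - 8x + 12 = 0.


D = b^2 - 4ac = (-8)^2 - 4(2)(12) = 64 - 96 = -32
Since D < 0: two complex conjugate roots (no real roots)


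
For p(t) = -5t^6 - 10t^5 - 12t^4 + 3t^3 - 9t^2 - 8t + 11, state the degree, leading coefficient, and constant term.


Highest power of t is 6, with coefficient -5. Constant term is 11.
Degree = 6, leading coefficient = -5, constant term = 11


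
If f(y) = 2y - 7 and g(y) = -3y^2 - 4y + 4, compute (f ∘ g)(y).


Substitute g(y) into f:
f(g(y)) = 2*(-3y^2 - 4y + 4) + (-7)
Expand and combine: -6y^2 - 8y + 1


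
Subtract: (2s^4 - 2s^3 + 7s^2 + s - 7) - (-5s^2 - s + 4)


Distribute the minus sign:
  (2s^4 - 2s^3 + 7s^2 + s - 7)
- (-5s^2 - s + 4)
Negate second polynomial: 5s^2 + s - 4
Add: 2s^4 - 2s^3 + 12s^2 + 2s - 11


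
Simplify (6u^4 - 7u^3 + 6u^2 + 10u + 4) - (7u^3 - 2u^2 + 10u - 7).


Distribute the minus sign:
  (6u^4 - 7u^3 + 6u^2 + 10u + 4)
- (7u^3 - 2u^2 + 10u - 7)
Negate second polynomial: -7u^3 + 2u^2 - 10u + 7
Add: 6u^4 - 14u^3 + 8u^2 + 11


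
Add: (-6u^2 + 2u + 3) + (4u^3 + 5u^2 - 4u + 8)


Align terms by degree and add:
  -6u^2 + 2u + 3
+ 4u^3 + 5u^2 - 4u + 8
= 4u^3 - u^2 - 2u + 11


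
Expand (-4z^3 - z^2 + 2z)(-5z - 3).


Distribute each term of the first polynomial:
  (-4z^3)(-5z - 3) = 20z^4 + 12z^3
  (-z^2)(-5z - 3) = 5z^3 + 3z^2
  (2z)(-5z - 3) = -10z^2 - 6z
Sum: 20z^4 + 17z^3 - 7z^2 - 6z


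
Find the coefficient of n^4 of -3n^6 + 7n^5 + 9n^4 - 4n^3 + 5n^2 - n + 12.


Read off the coefficient of n^4: 9


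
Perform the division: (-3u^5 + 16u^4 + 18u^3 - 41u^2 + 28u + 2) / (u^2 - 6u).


(-3u^5 + 16u^4 + 18u^3 - 41u^2 + 28u + 2) / (u^2 - 6u)
Step 1: -3u^3 * (u^2 - 6u) = -3u^5 + 18u^4; subtract.
Step 2: -2u^2 * (u^2 - 6u) = -2u^4 + 12u^3; subtract.
Step 3: 6u * (u^2 - 6u) = 6u^3 - 36u^2; subtract.
Step 4: -5 * (u^2 - 6u) = -5u^2 + 30u; subtract.
Quotient: -3u^3 - 2u^2 + 6u - 5, Remainder: -2u + 2


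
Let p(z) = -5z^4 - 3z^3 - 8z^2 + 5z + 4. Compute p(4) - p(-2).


p(4) = -1576
p(-2) = -94
p(4) - p(-2) = -1576 + 94 = -1482


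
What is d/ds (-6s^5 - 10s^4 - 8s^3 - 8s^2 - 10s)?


Apply the power rule term by term:
  d/ds(-6s^5) = -30s^4
  d/ds(-10s^4) = -40s^3
  d/ds(-8s^3) = -24s^2
  d/ds(-8s^2) = -16s
  d/ds(-10s) = -10
p'(s) = -30s^4 - 40s^3 - 24s^2 - 16s - 10


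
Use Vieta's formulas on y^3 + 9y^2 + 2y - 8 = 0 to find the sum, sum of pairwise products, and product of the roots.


Monic cubic y^3+by^2+cy+d=0: sum=-b, pairwise sum=c, product=-d.
b=9, c=2, d=-8
r1+r2+r3 = -9
r1r2+r1r3+r2r3 = 2
r1r2r3 = 8


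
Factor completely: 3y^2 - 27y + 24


Roots satisfy r1 + r2 = -b/a = 9 and r1*r2 = c/a = 8.
So r1 = 8, r2 = 1.
3y^2 - 27y + 24 = 3(y - r1)(y - r2) = 3(y - 8)(y - 1)


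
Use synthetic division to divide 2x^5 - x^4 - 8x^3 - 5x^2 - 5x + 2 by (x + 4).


Synthetic division with c = -4. Coefficients: 2, -1, -8, -5, -5, 2
Bring down 2.
  2 * -4 = -8; -8 - 1 = -9
  -9 * -4 = 36; 36 - 8 = 28
  28 * -4 = -112; -112 - 5 = -117
  -117 * -4 = 468; 468 - 5 = 463
  463 * -4 = -1852; -1852 + 2 = -1850
Quotient: 2x^4 - 9x^3 + 28x^2 - 117x + 463, Remainder: -1850


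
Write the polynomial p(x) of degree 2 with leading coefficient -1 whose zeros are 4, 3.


p(x) = -(x - 4)(x - 3)
Expand: -x^2 + 7x - 12


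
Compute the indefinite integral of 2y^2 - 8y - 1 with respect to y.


Reverse power rule on each term:
  ∫ 2y^2 dy = (2/3)y^3
  ∫ -8y dy = -4y^2
  ∫ -1 dy = -y
F(y) = (2/3)y^3 - 4y^2 - y + C


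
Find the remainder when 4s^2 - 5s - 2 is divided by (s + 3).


By the Remainder Theorem, the remainder equals p(-3):
  4*(-3)^2 = 36
  -5*(-3)^1 = 15
  constant: -2
Sum: 36 + 15 - 2 = 49


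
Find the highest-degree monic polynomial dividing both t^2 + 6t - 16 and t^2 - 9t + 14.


Factor each:
  t^2 + 6t - 16 = (t - 2)(t + 8)
  t^2 - 9t + 14 = (t - 2)(t - 7)
Common monic factor: t - 2


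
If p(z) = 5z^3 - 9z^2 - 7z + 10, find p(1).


Using direct substitution:
  5 * (1)^3 = 5
  -9 * (1)^2 = -9
  -7 * (1)^1 = -7
  constant: 10
Sum = 5 - 9 - 7 + 10 = -1


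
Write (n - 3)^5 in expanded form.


Expand (n - 3)^5 by repeated multiplication:
  (n - 3)^2 = n^2 - 6n + 9
  (n - 3)^3 = n^3 - 9n^2 + 27n - 27
  (n - 3)^4 = n^4 - 12n^3 + 54n^2 - 108n + 81
= n^5 - 15n^4 + 90n^3 - 270n^2 + 405n - 243


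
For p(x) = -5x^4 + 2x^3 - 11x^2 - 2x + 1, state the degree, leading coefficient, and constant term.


Highest power of x is 4, with coefficient -5. Constant term is 1.
Degree = 4, leading coefficient = -5, constant term = 1


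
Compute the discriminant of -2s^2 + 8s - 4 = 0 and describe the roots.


D = b^2 - 4ac = (8)^2 - 4(-2)(-4) = 64 - 32 = 32
Since D > 0: two distinct irrational roots


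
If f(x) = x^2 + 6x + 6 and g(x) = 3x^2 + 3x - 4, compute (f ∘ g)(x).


Substitute g(x) into f:
f(g(x)) = 1*(3x^2 + 3x - 4)^2 + 6*(3x^2 + 3x - 4) + 6
(3x^2 + 3x - 4)^2 = 9x^4 + 18x^3 - 15x^2 - 24x + 16
Expand and combine: 9x^4 + 18x^3 + 3x^2 - 6x - 2


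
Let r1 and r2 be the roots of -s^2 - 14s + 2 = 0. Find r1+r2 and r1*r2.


For as^2+bs+c=0: sum = -b/a, product = c/a.
a=-1, b=-14, c=2
Sum = -(-14)/-1 = -14
Product = (2)/-1 = -2


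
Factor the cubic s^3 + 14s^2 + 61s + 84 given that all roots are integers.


Try integer roots (divisors of 84). s=-3: p(-3)=0.
Divide out (s + 3): quotient is s^2 + 11s + 28.
Factor the quadratic: (s + 7)(s + 4)
Result: (s + 3)(s + 7)(s + 4)


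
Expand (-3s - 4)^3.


Expand (-3s - 4)^3 by repeated multiplication:
  (-3s - 4)^2 = 9s^2 + 24s + 16
= -27s^3 - 108s^2 - 144s - 64


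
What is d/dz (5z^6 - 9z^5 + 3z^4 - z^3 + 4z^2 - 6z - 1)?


Apply the power rule term by term:
  d/dz(5z^6) = 30z^5
  d/dz(-9z^5) = -45z^4
  d/dz(3z^4) = 12z^3
  d/dz(-z^3) = -3z^2
  d/dz(4z^2) = 8z
  d/dz(-6z) = -6
  d/dz(-1) = 0
p'(z) = 30z^5 - 45z^4 + 12z^3 - 3z^2 + 8z - 6


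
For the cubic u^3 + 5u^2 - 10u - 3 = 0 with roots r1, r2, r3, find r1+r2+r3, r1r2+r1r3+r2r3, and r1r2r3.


Monic cubic u^3+bu^2+cu+d=0: sum=-b, pairwise sum=c, product=-d.
b=5, c=-10, d=-3
r1+r2+r3 = -5
r1r2+r1r3+r2r3 = -10
r1r2r3 = 3


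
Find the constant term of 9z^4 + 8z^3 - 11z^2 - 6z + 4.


Read off the constant term: 4


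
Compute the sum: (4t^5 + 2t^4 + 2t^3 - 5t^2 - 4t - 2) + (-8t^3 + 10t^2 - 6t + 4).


Align terms by degree and add:
  4t^5 + 2t^4 + 2t^3 - 5t^2 - 4t - 2
  -8t^3 + 10t^2 - 6t + 4
= 4t^5 + 2t^4 - 6t^3 + 5t^2 - 10t + 2


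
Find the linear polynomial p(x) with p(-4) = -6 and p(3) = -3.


p(x) = mx + b. Using p(-4)=-6, p(3)=-3:
m = (-6 + 3)/(-4 - 3) = -3/-7 = 3/7
b = -6 - m*(-4) = -6 + 12/7 = -30/7
p(x) = (3/7)x - (30/7)


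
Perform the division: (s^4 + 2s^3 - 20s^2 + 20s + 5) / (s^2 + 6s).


(s^4 + 2s^3 - 20s^2 + 20s + 5) / (s^2 + 6s)
Step 1: s^2 * (s^2 + 6s) = s^4 + 6s^3; subtract.
Step 2: -4s * (s^2 + 6s) = -4s^3 - 24s^2; subtract.
Step 3: 4 * (s^2 + 6s) = 4s^2 + 24s; subtract.
Quotient: s^2 - 4s + 4, Remainder: -4s + 5


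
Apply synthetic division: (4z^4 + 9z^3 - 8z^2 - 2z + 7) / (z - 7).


Synthetic division with c = 7. Coefficients: 4, 9, -8, -2, 7
Bring down 4.
  4 * 7 = 28; 28 + 9 = 37
  37 * 7 = 259; 259 - 8 = 251
  251 * 7 = 1757; 1757 - 2 = 1755
  1755 * 7 = 12285; 12285 + 7 = 12292
Quotient: 4z^3 + 37z^2 + 251z + 1755, Remainder: 12292


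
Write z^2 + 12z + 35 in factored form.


Roots satisfy r1 + r2 = -b/a = -12 and r1*r2 = c/a = 35.
So r1 = -5, r2 = -7.
z^2 + 12z + 35 = (z - r1)(z - r2) = (z + 5)(z + 7)


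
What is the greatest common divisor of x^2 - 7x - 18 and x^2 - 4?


Factor each:
  x^2 - 7x - 18 = (x + 2)(x - 9)
  x^2 - 4 = (x + 2)(x - 2)
Common monic factor: x + 2


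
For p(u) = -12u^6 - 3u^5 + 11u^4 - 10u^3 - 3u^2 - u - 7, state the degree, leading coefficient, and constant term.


Highest power of u is 6, with coefficient -12. Constant term is -7.
Degree = 6, leading coefficient = -12, constant term = -7


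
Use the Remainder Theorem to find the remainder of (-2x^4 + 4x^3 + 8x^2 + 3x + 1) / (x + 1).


By the Remainder Theorem, the remainder equals p(-1):
  -2*(-1)^4 = -2
  4*(-1)^3 = -4
  8*(-1)^2 = 8
  3*(-1)^1 = -3
  constant: 1
Sum: -2 - 4 + 8 - 3 + 1 = 0


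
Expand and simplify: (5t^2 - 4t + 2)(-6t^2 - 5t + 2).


Distribute each term of the first polynomial:
  (5t^2)(-6t^2 - 5t + 2) = -30t^4 - 25t^3 + 10t^2
  (-4t)(-6t^2 - 5t + 2) = 24t^3 + 20t^2 - 8t
  (2)(-6t^2 - 5t + 2) = -12t^2 - 10t + 4
Sum: -30t^4 - t^3 + 18t^2 - 18t + 4


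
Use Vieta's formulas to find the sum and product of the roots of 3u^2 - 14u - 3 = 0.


For au^2+bu+c=0: sum = -b/a, product = c/a.
a=3, b=-14, c=-3
Sum = -(-14)/3 = 14/3
Product = (-3)/3 = -1


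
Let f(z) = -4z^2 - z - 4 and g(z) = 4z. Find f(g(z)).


Substitute g(z) into f:
f(g(z)) = -4*(4z)^2 + (-1)*(4z) + (-4)
(4z)^2 = 16z^2
Expand and combine: -64z^2 - 4z - 4


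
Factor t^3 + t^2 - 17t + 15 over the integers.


Try integer roots (divisors of 15). t=3: p(3)=0.
Divide out (t - 3): quotient is t^2 + 4t - 5.
Factor the quadratic: (t + 5)(t - 1)
Result: (t - 3)(t + 5)(t - 1)


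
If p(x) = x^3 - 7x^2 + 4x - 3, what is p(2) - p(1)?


p(2) = -15
p(1) = -5
p(2) - p(1) = -15 + 5 = -10


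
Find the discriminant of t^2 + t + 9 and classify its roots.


D = b^2 - 4ac = (1)^2 - 4(1)(9) = 1 - 36 = -35
Since D < 0: two complex conjugate roots (no real roots)


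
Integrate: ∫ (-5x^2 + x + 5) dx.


Reverse power rule on each term:
  ∫ -5x^2 dx = -(5/3)x^3
  ∫ x dx = (1/2)x^2
  ∫ 5 dx = 5x
F(x) = -(5/3)x^3 + (1/2)x^2 + 5x + C


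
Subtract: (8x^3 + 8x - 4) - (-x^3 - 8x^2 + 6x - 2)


Distribute the minus sign:
  (8x^3 + 8x - 4)
- (-x^3 - 8x^2 + 6x - 2)
Negate second polynomial: x^3 + 8x^2 - 6x + 2
Add: 9x^3 + 8x^2 + 2x - 2


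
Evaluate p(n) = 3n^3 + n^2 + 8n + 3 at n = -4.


Using direct substitution:
  3 * (-4)^3 = -192
  1 * (-4)^2 = 16
  8 * (-4)^1 = -32
  constant: 3
Sum = -192 + 16 - 32 + 3 = -205


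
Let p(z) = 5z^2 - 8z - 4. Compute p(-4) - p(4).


p(-4) = 108
p(4) = 44
p(-4) - p(4) = 108 - 44 = 64


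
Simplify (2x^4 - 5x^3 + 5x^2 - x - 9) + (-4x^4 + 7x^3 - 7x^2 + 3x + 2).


Align terms by degree and add:
  2x^4 - 5x^3 + 5x^2 - x - 9
  -4x^4 + 7x^3 - 7x^2 + 3x + 2
= -2x^4 + 2x^3 - 2x^2 + 2x - 7


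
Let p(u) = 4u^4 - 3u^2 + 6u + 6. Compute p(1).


Using direct substitution:
  4 * (1)^4 = 4
  0 * (1)^3 = 0
  -3 * (1)^2 = -3
  6 * (1)^1 = 6
  constant: 6
Sum = 4 + 0 - 3 + 6 + 6 = 13


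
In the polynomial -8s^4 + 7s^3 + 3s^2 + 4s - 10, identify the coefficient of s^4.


Read off the coefficient of s^4: -8


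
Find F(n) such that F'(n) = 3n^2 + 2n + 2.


Reverse power rule on each term:
  ∫ 3n^2 dn = n^3
  ∫ 2n dn = n^2
  ∫ 2 dn = 2n
F(n) = n^3 + n^2 + 2n + C


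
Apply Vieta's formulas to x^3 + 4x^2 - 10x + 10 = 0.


Monic cubic x^3+bx^2+cx+d=0: sum=-b, pairwise sum=c, product=-d.
b=4, c=-10, d=10
r1+r2+r3 = -4
r1r2+r1r3+r2r3 = -10
r1r2r3 = -10


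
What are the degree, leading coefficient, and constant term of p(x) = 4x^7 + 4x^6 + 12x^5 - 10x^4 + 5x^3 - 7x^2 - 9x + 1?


Highest power of x is 7, with coefficient 4. Constant term is 1.
Degree = 7, leading coefficient = 4, constant term = 1


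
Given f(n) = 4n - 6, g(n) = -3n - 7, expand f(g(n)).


Substitute g(n) into f:
f(g(n)) = 4*(-3n - 7) + (-6)
Expand and combine: -12n - 34


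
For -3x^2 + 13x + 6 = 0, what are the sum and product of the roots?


For ax^2+bx+c=0: sum = -b/a, product = c/a.
a=-3, b=13, c=6
Sum = -(13)/-3 = 13/3
Product = (6)/-3 = -2


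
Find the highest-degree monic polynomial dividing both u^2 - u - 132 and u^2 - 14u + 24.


Factor each:
  u^2 - u - 132 = (u - 12)(u + 11)
  u^2 - 14u + 24 = (u - 12)(u - 2)
Common monic factor: u - 12


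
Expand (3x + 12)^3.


Expand (3x + 12)^3 by repeated multiplication:
  (3x + 12)^2 = 9x^2 + 72x + 144
= 27x^3 + 324x^2 + 1296x + 1728


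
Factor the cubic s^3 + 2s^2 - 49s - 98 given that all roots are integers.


Try integer roots (divisors of -98). s=-2: p(-2)=0.
Divide out (s + 2): quotient is s^2 - 49.
Factor the quadratic: (s - 7)(s + 7)
Result: (s + 2)(s - 7)(s + 7)


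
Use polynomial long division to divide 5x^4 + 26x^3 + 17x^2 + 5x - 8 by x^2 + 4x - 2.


(5x^4 + 26x^3 + 17x^2 + 5x - 8) / (x^2 + 4x - 2)
Step 1: 5x^2 * (x^2 + 4x - 2) = 5x^4 + 20x^3 - 10x^2; subtract.
Step 2: 6x * (x^2 + 4x - 2) = 6x^3 + 24x^2 - 12x; subtract.
Step 3: 3 * (x^2 + 4x - 2) = 3x^2 + 12x - 6; subtract.
Quotient: 5x^2 + 6x + 3, Remainder: 5x - 2


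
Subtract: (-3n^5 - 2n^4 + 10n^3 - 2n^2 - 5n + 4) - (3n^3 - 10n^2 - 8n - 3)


Distribute the minus sign:
  (-3n^5 - 2n^4 + 10n^3 - 2n^2 - 5n + 4)
- (3n^3 - 10n^2 - 8n - 3)
Negate second polynomial: -3n^3 + 10n^2 + 8n + 3
Add: -3n^5 - 2n^4 + 7n^3 + 8n^2 + 3n + 7


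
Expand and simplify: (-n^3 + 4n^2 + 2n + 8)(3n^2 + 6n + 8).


Distribute each term of the first polynomial:
  (-n^3)(3n^2 + 6n + 8) = -3n^5 - 6n^4 - 8n^3
  (4n^2)(3n^2 + 6n + 8) = 12n^4 + 24n^3 + 32n^2
  (2n)(3n^2 + 6n + 8) = 6n^3 + 12n^2 + 16n
  (8)(3n^2 + 6n + 8) = 24n^2 + 48n + 64
Sum: -3n^5 + 6n^4 + 22n^3 + 68n^2 + 64n + 64


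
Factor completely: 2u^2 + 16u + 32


Roots satisfy r1 + r2 = -b/a = -8 and r1*r2 = c/a = 16.
So r1 = -4, r2 = -4.
2u^2 + 16u + 32 = 2(u - r1)(u - r2) = 2(u + 4)(u + 4)


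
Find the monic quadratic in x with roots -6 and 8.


p(x) = (x + 6)(x - 8)
Expand: x^2 - 2x - 48


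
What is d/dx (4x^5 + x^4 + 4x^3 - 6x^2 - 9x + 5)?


Apply the power rule term by term:
  d/dx(4x^5) = 20x^4
  d/dx(x^4) = 4x^3
  d/dx(4x^3) = 12x^2
  d/dx(-6x^2) = -12x
  d/dx(-9x) = -9
  d/dx(5) = 0
p'(x) = 20x^4 + 4x^3 + 12x^2 - 12x - 9


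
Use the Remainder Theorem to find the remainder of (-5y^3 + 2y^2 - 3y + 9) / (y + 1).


By the Remainder Theorem, the remainder equals p(-1):
  -5*(-1)^3 = 5
  2*(-1)^2 = 2
  -3*(-1)^1 = 3
  constant: 9
Sum: 5 + 2 + 3 + 9 = 19


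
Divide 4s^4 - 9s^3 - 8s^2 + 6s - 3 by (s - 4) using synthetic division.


Synthetic division with c = 4. Coefficients: 4, -9, -8, 6, -3
Bring down 4.
  4 * 4 = 16; 16 - 9 = 7
  7 * 4 = 28; 28 - 8 = 20
  20 * 4 = 80; 80 + 6 = 86
  86 * 4 = 344; 344 - 3 = 341
Quotient: 4s^3 + 7s^2 + 20s + 86, Remainder: 341


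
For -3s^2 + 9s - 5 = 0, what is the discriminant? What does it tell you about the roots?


D = b^2 - 4ac = (9)^2 - 4(-3)(-5) = 81 - 60 = 21
Since D > 0: two distinct irrational roots


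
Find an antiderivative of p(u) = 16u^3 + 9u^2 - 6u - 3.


Reverse power rule on each term:
  ∫ 16u^3 du = 4u^4
  ∫ 9u^2 du = 3u^3
  ∫ -6u du = -3u^2
  ∫ -3 du = -3u
F(u) = 4u^4 + 3u^3 - 3u^2 - 3u + C


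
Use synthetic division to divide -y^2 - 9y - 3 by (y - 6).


Synthetic division with c = 6. Coefficients: -1, -9, -3
Bring down -1.
  -1 * 6 = -6; -6 - 9 = -15
  -15 * 6 = -90; -90 - 3 = -93
Quotient: -y - 15, Remainder: -93


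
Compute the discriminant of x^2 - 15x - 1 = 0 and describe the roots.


D = b^2 - 4ac = (-15)^2 - 4(1)(-1) = 225 + 4 = 229
Since D > 0: two distinct irrational roots


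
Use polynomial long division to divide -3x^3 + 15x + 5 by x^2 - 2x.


(-3x^3 + 15x + 5) / (x^2 - 2x)
Step 1: -3x * (x^2 - 2x) = -3x^3 + 6x^2; subtract.
Step 2: -6 * (x^2 - 2x) = -6x^2 + 12x; subtract.
Quotient: -3x - 6, Remainder: 3x + 5


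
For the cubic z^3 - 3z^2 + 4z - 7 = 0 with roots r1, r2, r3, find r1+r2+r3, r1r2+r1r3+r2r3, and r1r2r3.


Monic cubic z^3+bz^2+cz+d=0: sum=-b, pairwise sum=c, product=-d.
b=-3, c=4, d=-7
r1+r2+r3 = 3
r1r2+r1r3+r2r3 = 4
r1r2r3 = 7


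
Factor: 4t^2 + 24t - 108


Roots satisfy r1 + r2 = -b/a = -6 and r1*r2 = c/a = -27.
So r1 = -9, r2 = 3.
4t^2 + 24t - 108 = 4(t - r1)(t - r2) = 4(t + 9)(t - 3)


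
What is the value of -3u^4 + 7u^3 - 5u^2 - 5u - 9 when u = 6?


Using direct substitution:
  -3 * (6)^4 = -3888
  7 * (6)^3 = 1512
  -5 * (6)^2 = -180
  -5 * (6)^1 = -30
  constant: -9
Sum = -3888 + 1512 - 180 - 30 - 9 = -2595


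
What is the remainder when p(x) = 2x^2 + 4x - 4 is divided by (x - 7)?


By the Remainder Theorem, the remainder equals p(7):
  2*(7)^2 = 98
  4*(7)^1 = 28
  constant: -4
Sum: 98 + 28 - 4 = 122


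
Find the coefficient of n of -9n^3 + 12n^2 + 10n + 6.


Read off the coefficient of n: 10


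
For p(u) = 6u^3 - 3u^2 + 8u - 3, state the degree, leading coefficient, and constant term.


Highest power of u is 3, with coefficient 6. Constant term is -3.
Degree = 3, leading coefficient = 6, constant term = -3


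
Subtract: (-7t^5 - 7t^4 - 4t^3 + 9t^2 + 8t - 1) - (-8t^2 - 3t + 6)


Distribute the minus sign:
  (-7t^5 - 7t^4 - 4t^3 + 9t^2 + 8t - 1)
- (-8t^2 - 3t + 6)
Negate second polynomial: 8t^2 + 3t - 6
Add: -7t^5 - 7t^4 - 4t^3 + 17t^2 + 11t - 7


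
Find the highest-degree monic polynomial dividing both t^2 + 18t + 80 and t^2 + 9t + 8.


Factor each:
  t^2 + 18t + 80 = (t + 8)(t + 10)
  t^2 + 9t + 8 = (t + 8)(t + 1)
Common monic factor: t + 8


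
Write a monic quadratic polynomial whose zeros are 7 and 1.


p(y) = (y - 7)(y - 1)
Expand: y^2 - 8y + 7


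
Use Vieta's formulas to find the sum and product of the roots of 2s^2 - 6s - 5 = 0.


For as^2+bs+c=0: sum = -b/a, product = c/a.
a=2, b=-6, c=-5
Sum = -(-6)/2 = 3
Product = (-5)/2 = -5/2


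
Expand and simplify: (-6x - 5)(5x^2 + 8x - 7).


Distribute each term of the first polynomial:
  (-6x)(5x^2 + 8x - 7) = -30x^3 - 48x^2 + 42x
  (-5)(5x^2 + 8x - 7) = -25x^2 - 40x + 35
Sum: -30x^3 - 73x^2 + 2x + 35


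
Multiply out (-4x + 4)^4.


Expand (-4x + 4)^4 by repeated multiplication:
  (-4x + 4)^2 = 16x^2 - 32x + 16
  (-4x + 4)^3 = -64x^3 + 192x^2 - 192x + 64
= 256x^4 - 1024x^3 + 1536x^2 - 1024x + 256


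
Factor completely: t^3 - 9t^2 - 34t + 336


Try integer roots (divisors of 336). t=-6: p(-6)=0.
Divide out (t + 6): quotient is t^2 - 15t + 56.
Factor the quadratic: (t - 8)(t - 7)
Result: (t + 6)(t - 8)(t - 7)


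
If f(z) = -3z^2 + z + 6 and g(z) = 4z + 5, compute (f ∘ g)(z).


Substitute g(z) into f:
f(g(z)) = -3*(4z + 5)^2 + 1*(4z + 5) + 6
(4z + 5)^2 = 16z^2 + 40z + 25
Expand and combine: -48z^2 - 116z - 64


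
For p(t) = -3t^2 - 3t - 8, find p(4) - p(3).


p(4) = -68
p(3) = -44
p(4) - p(3) = -68 + 44 = -24


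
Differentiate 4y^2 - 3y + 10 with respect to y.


Apply the power rule term by term:
  d/dy(4y^2) = 8y
  d/dy(-3y) = -3
  d/dy(10) = 0
p'(y) = 8y - 3


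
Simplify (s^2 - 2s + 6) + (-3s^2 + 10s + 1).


Align terms by degree and add:
  s^2 - 2s + 6
  -3s^2 + 10s + 1
= -2s^2 + 8s + 7


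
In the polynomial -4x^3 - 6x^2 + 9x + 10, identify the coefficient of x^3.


Read off the coefficient of x^3: -4


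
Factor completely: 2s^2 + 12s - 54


Roots satisfy r1 + r2 = -b/a = -6 and r1*r2 = c/a = -27.
So r1 = -9, r2 = 3.
2s^2 + 12s - 54 = 2(s - r1)(s - r2) = 2(s + 9)(s - 3)


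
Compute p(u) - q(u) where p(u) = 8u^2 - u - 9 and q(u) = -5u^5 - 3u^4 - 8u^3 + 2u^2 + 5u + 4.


Distribute the minus sign:
  (8u^2 - u - 9)
- (-5u^5 - 3u^4 - 8u^3 + 2u^2 + 5u + 4)
Negate second polynomial: 5u^5 + 3u^4 + 8u^3 - 2u^2 - 5u - 4
Add: 5u^5 + 3u^4 + 8u^3 + 6u^2 - 6u - 13


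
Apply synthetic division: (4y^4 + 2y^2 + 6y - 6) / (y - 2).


Synthetic division with c = 2. Coefficients: 4, 0, 2, 6, -6
Bring down 4.
  4 * 2 = 8; 8 + 0 = 8
  8 * 2 = 16; 16 + 2 = 18
  18 * 2 = 36; 36 + 6 = 42
  42 * 2 = 84; 84 - 6 = 78
Quotient: 4y^3 + 8y^2 + 18y + 42, Remainder: 78


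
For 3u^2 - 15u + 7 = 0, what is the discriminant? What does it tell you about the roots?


D = b^2 - 4ac = (-15)^2 - 4(3)(7) = 225 - 84 = 141
Since D > 0: two distinct irrational roots


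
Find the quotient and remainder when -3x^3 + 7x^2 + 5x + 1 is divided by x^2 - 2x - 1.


(-3x^3 + 7x^2 + 5x + 1) / (x^2 - 2x - 1)
Step 1: -3x * (x^2 - 2x - 1) = -3x^3 + 6x^2 + 3x; subtract.
Step 2: 1 * (x^2 - 2x - 1) = x^2 - 2x - 1; subtract.
Quotient: -3x + 1, Remainder: 4x + 2


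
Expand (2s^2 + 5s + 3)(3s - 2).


Distribute each term of the first polynomial:
  (2s^2)(3s - 2) = 6s^3 - 4s^2
  (5s)(3s - 2) = 15s^2 - 10s
  (3)(3s - 2) = 9s - 6
Sum: 6s^3 + 11s^2 - s - 6


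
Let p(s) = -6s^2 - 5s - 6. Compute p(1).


Using direct substitution:
  -6 * (1)^2 = -6
  -5 * (1)^1 = -5
  constant: -6
Sum = -6 - 5 - 6 = -17


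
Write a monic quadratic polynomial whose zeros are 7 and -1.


p(u) = (u - 7)(u + 1)
Expand: u^2 - 6u - 7


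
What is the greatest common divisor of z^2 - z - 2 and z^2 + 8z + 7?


Factor each:
  z^2 - z - 2 = (z + 1)(z - 2)
  z^2 + 8z + 7 = (z + 1)(z + 7)
Common monic factor: z + 1


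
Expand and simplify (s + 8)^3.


Expand (s + 8)^3 by repeated multiplication:
  (s + 8)^2 = s^2 + 16s + 64
= s^3 + 24s^2 + 192s + 512


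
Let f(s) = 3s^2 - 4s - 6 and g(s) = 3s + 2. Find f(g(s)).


Substitute g(s) into f:
f(g(s)) = 3*(3s + 2)^2 + (-4)*(3s + 2) + (-6)
(3s + 2)^2 = 9s^2 + 12s + 4
Expand and combine: 27s^2 + 24s - 2


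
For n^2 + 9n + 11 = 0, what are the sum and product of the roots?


For an^2+bn+c=0: sum = -b/a, product = c/a.
a=1, b=9, c=11
Sum = -(9)/1 = -9
Product = (11)/1 = 11


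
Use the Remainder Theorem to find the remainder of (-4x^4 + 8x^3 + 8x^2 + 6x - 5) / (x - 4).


By the Remainder Theorem, the remainder equals p(4):
  -4*(4)^4 = -1024
  8*(4)^3 = 512
  8*(4)^2 = 128
  6*(4)^1 = 24
  constant: -5
Sum: -1024 + 512 + 128 + 24 - 5 = -365


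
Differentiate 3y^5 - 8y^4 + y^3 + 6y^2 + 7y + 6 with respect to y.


Apply the power rule term by term:
  d/dy(3y^5) = 15y^4
  d/dy(-8y^4) = -32y^3
  d/dy(y^3) = 3y^2
  d/dy(6y^2) = 12y
  d/dy(7y) = 7
  d/dy(6) = 0
p'(y) = 15y^4 - 32y^3 + 3y^2 + 12y + 7


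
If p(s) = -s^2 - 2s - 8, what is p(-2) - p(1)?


p(-2) = -8
p(1) = -11
p(-2) - p(1) = -8 + 11 = 3


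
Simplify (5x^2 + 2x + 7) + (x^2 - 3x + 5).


Align terms by degree and add:
  5x^2 + 2x + 7
+ x^2 - 3x + 5
= 6x^2 - x + 12


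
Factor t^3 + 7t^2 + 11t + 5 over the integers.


Try integer roots (divisors of 5). t=-5: p(-5)=0.
Divide out (t + 5): quotient is t^2 + 2t + 1.
Factor the quadratic: (t + 1)(t + 1)
Result: (t + 5)(t + 1)(t + 1)


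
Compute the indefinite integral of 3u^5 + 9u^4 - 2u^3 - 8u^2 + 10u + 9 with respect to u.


Reverse power rule on each term:
  ∫ 3u^5 du = (1/2)u^6
  ∫ 9u^4 du = (9/5)u^5
  ∫ -2u^3 du = -(1/2)u^4
  ∫ -8u^2 du = -(8/3)u^3
  ∫ 10u du = 5u^2
  ∫ 9 du = 9u
F(u) = (1/2)u^6 + (9/5)u^5 - (1/2)u^4 - (8/3)u^3 + 5u^2 + 9u + C


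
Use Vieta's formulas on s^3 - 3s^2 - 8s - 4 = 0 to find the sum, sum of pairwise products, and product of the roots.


Monic cubic s^3+bs^2+cs+d=0: sum=-b, pairwise sum=c, product=-d.
b=-3, c=-8, d=-4
r1+r2+r3 = 3
r1r2+r1r3+r2r3 = -8
r1r2r3 = 4


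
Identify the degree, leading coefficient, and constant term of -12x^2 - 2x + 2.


Highest power of x is 2, with coefficient -12. Constant term is 2.
Degree = 2, leading coefficient = -12, constant term = 2


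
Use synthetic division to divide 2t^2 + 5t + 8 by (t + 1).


Synthetic division with c = -1. Coefficients: 2, 5, 8
Bring down 2.
  2 * -1 = -2; -2 + 5 = 3
  3 * -1 = -3; -3 + 8 = 5
Quotient: 2t + 3, Remainder: 5


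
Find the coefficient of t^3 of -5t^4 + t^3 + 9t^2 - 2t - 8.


Read off the coefficient of t^3: 1


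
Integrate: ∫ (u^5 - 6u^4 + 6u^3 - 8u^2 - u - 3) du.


Reverse power rule on each term:
  ∫ u^5 du = (1/6)u^6
  ∫ -6u^4 du = -(6/5)u^5
  ∫ 6u^3 du = (3/2)u^4
  ∫ -8u^2 du = -(8/3)u^3
  ∫ -u du = -(1/2)u^2
  ∫ -3 du = -3u
F(u) = (1/6)u^6 - (6/5)u^5 + (3/2)u^4 - (8/3)u^3 - (1/2)u^2 - 3u + C


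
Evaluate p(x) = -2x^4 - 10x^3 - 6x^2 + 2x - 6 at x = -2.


Using direct substitution:
  -2 * (-2)^4 = -32
  -10 * (-2)^3 = 80
  -6 * (-2)^2 = -24
  2 * (-2)^1 = -4
  constant: -6
Sum = -32 + 80 - 24 - 4 - 6 = 14


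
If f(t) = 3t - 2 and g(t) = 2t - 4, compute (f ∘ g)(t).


Substitute g(t) into f:
f(g(t)) = 3*(2t - 4) + (-2)
Expand and combine: 6t - 14


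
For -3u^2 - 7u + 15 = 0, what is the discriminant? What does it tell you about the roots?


D = b^2 - 4ac = (-7)^2 - 4(-3)(15) = 49 + 180 = 229
Since D > 0: two distinct irrational roots


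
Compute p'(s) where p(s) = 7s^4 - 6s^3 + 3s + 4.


Apply the power rule term by term:
  d/ds(7s^4) = 28s^3
  d/ds(-6s^3) = -18s^2
  d/ds(3s) = 3
  d/ds(4) = 0
p'(s) = 28s^3 - 18s^2 + 3


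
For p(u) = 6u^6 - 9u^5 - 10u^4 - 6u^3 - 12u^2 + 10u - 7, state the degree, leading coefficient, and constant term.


Highest power of u is 6, with coefficient 6. Constant term is -7.
Degree = 6, leading coefficient = 6, constant term = -7


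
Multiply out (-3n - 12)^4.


Expand (-3n - 12)^4 by repeated multiplication:
  (-3n - 12)^2 = 9n^2 + 72n + 144
  (-3n - 12)^3 = -27n^3 - 324n^2 - 1296n - 1728
= 81n^4 + 1296n^3 + 7776n^2 + 20736n + 20736


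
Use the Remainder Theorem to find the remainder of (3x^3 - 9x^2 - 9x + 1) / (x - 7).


By the Remainder Theorem, the remainder equals p(7):
  3*(7)^3 = 1029
  -9*(7)^2 = -441
  -9*(7)^1 = -63
  constant: 1
Sum: 1029 - 441 - 63 + 1 = 526


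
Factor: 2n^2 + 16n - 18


Roots satisfy r1 + r2 = -b/a = -8 and r1*r2 = c/a = -9.
So r1 = -9, r2 = 1.
2n^2 + 16n - 18 = 2(n - r1)(n - r2) = 2(n + 9)(n - 1)


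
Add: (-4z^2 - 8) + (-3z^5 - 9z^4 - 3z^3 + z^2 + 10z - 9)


Align terms by degree and add:
  -4z^2 - 8
  -3z^5 - 9z^4 - 3z^3 + z^2 + 10z - 9
= -3z^5 - 9z^4 - 3z^3 - 3z^2 + 10z - 17


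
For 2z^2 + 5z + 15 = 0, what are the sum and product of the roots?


For az^2+bz+c=0: sum = -b/a, product = c/a.
a=2, b=5, c=15
Sum = -(5)/2 = -5/2
Product = (15)/2 = 15/2


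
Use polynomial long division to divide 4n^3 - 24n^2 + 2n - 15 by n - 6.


(4n^3 - 24n^2 + 2n - 15) / (n - 6)
Step 1: 4n^2 * (n - 6) = 4n^3 - 24n^2; subtract.
Step 2: 0 * (n - 6) = 0; subtract.
Step 3: 2 * (n - 6) = 2n - 12; subtract.
Quotient: 4n^2 + 2, Remainder: -3


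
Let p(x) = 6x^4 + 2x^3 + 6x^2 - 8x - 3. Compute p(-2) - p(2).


p(-2) = 117
p(2) = 117
p(-2) - p(2) = 117 - 117 = 0


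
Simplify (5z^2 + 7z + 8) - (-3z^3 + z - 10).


Distribute the minus sign:
  (5z^2 + 7z + 8)
- (-3z^3 + z - 10)
Negate second polynomial: 3z^3 - z + 10
Add: 3z^3 + 5z^2 + 6z + 18


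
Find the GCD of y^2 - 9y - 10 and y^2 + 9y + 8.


Factor each:
  y^2 - 9y - 10 = (y + 1)(y - 10)
  y^2 + 9y + 8 = (y + 1)(y + 8)
Common monic factor: y + 1


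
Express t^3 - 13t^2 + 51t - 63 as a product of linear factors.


Try integer roots (divisors of -63). t=3: p(3)=0.
Divide out (t - 3): quotient is t^2 - 10t + 21.
Factor the quadratic: (t - 7)(t - 3)
Result: (t - 3)(t - 7)(t - 3)


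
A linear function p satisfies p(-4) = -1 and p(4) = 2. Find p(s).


p(s) = ms + b. Using p(-4)=-1, p(4)=2:
m = (-1 - 2)/(-4 - 4) = -3/-8 = 3/8
b = -1 - m*(-4) = -1 + 3/2 = 1/2
p(s) = (3/8)s + (1/2)


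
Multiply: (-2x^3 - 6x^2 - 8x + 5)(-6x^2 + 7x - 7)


Distribute each term of the first polynomial:
  (-2x^3)(-6x^2 + 7x - 7) = 12x^5 - 14x^4 + 14x^3
  (-6x^2)(-6x^2 + 7x - 7) = 36x^4 - 42x^3 + 42x^2
  (-8x)(-6x^2 + 7x - 7) = 48x^3 - 56x^2 + 56x
  (5)(-6x^2 + 7x - 7) = -30x^2 + 35x - 35
Sum: 12x^5 + 22x^4 + 20x^3 - 44x^2 + 91x - 35


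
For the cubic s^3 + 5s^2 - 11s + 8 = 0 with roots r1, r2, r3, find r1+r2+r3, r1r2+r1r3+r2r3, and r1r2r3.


Monic cubic s^3+bs^2+cs+d=0: sum=-b, pairwise sum=c, product=-d.
b=5, c=-11, d=8
r1+r2+r3 = -5
r1r2+r1r3+r2r3 = -11
r1r2r3 = -8


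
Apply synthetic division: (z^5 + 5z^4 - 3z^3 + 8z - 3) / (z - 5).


Synthetic division with c = 5. Coefficients: 1, 5, -3, 0, 8, -3
Bring down 1.
  1 * 5 = 5; 5 + 5 = 10
  10 * 5 = 50; 50 - 3 = 47
  47 * 5 = 235; 235 + 0 = 235
  235 * 5 = 1175; 1175 + 8 = 1183
  1183 * 5 = 5915; 5915 - 3 = 5912
Quotient: z^4 + 10z^3 + 47z^2 + 235z + 1183, Remainder: 5912


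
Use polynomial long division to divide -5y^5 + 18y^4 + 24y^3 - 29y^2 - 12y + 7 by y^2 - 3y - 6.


(-5y^5 + 18y^4 + 24y^3 - 29y^2 - 12y + 7) / (y^2 - 3y - 6)
Step 1: -5y^3 * (y^2 - 3y - 6) = -5y^5 + 15y^4 + 30y^3; subtract.
Step 2: 3y^2 * (y^2 - 3y - 6) = 3y^4 - 9y^3 - 18y^2; subtract.
Step 3: 3y * (y^2 - 3y - 6) = 3y^3 - 9y^2 - 18y; subtract.
Step 4: -2 * (y^2 - 3y - 6) = -2y^2 + 6y + 12; subtract.
Quotient: -5y^3 + 3y^2 + 3y - 2, Remainder: -5


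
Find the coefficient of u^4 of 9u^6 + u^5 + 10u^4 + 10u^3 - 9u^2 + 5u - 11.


Read off the coefficient of u^4: 10


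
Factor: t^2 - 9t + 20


Roots satisfy r1 + r2 = -b/a = 9 and r1*r2 = c/a = 20.
So r1 = 5, r2 = 4.
t^2 - 9t + 20 = (t - r1)(t - r2) = (t - 5)(t - 4)


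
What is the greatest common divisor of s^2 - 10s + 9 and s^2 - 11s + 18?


Factor each:
  s^2 - 10s + 9 = (s - 9)(s - 1)
  s^2 - 11s + 18 = (s - 9)(s - 2)
Common monic factor: s - 9


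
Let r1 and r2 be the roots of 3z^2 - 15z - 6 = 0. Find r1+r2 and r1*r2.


For az^2+bz+c=0: sum = -b/a, product = c/a.
a=3, b=-15, c=-6
Sum = -(-15)/3 = 5
Product = (-6)/3 = -2


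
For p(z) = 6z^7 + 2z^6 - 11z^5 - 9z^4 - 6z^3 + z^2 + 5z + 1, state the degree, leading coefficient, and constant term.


Highest power of z is 7, with coefficient 6. Constant term is 1.
Degree = 7, leading coefficient = 6, constant term = 1


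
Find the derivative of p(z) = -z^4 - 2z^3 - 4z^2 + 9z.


Apply the power rule term by term:
  d/dz(-z^4) = -4z^3
  d/dz(-2z^3) = -6z^2
  d/dz(-4z^2) = -8z
  d/dz(9z) = 9
p'(z) = -4z^3 - 6z^2 - 8z + 9


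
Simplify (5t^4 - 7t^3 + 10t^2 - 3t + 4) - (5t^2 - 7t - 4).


Distribute the minus sign:
  (5t^4 - 7t^3 + 10t^2 - 3t + 4)
- (5t^2 - 7t - 4)
Negate second polynomial: -5t^2 + 7t + 4
Add: 5t^4 - 7t^3 + 5t^2 + 4t + 8


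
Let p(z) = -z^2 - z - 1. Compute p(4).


Using direct substitution:
  -1 * (4)^2 = -16
  -1 * (4)^1 = -4
  constant: -1
Sum = -16 - 4 - 1 = -21


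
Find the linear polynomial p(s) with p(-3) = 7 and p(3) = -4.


p(s) = ms + b. Using p(-3)=7, p(3)=-4:
m = (7 + 4)/(-3 - 3) = 11/-6 = -11/6
b = 7 - m*(-3) = 7 - 11/2 = 3/2
p(s) = -(11/6)s + (3/2)


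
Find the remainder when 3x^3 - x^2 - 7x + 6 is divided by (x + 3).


By the Remainder Theorem, the remainder equals p(-3):
  3*(-3)^3 = -81
  -1*(-3)^2 = -9
  -7*(-3)^1 = 21
  constant: 6
Sum: -81 - 9 + 21 + 6 = -63


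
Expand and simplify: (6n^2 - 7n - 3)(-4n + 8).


Distribute each term of the first polynomial:
  (6n^2)(-4n + 8) = -24n^3 + 48n^2
  (-7n)(-4n + 8) = 28n^2 - 56n
  (-3)(-4n + 8) = 12n - 24
Sum: -24n^3 + 76n^2 - 44n - 24


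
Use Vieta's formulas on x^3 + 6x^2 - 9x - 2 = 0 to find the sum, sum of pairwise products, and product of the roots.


Monic cubic x^3+bx^2+cx+d=0: sum=-b, pairwise sum=c, product=-d.
b=6, c=-9, d=-2
r1+r2+r3 = -6
r1r2+r1r3+r2r3 = -9
r1r2r3 = 2


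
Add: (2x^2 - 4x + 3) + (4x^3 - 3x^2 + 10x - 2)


Align terms by degree and add:
  2x^2 - 4x + 3
+ 4x^3 - 3x^2 + 10x - 2
= 4x^3 - x^2 + 6x + 1


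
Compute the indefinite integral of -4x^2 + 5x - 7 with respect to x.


Reverse power rule on each term:
  ∫ -4x^2 dx = -(4/3)x^3
  ∫ 5x dx = (5/2)x^2
  ∫ -7 dx = -7x
F(x) = -(4/3)x^3 + (5/2)x^2 - 7x + C


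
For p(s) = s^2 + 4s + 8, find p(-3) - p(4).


p(-3) = 5
p(4) = 40
p(-3) - p(4) = 5 - 40 = -35


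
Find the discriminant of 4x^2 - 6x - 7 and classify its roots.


D = b^2 - 4ac = (-6)^2 - 4(4)(-7) = 36 + 112 = 148
Since D > 0: two distinct irrational roots


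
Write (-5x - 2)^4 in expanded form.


Expand (-5x - 2)^4 by repeated multiplication:
  (-5x - 2)^2 = 25x^2 + 20x + 4
  (-5x - 2)^3 = -125x^3 - 150x^2 - 60x - 8
= 625x^4 + 1000x^3 + 600x^2 + 160x + 16


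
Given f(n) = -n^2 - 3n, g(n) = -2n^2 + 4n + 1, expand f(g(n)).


Substitute g(n) into f:
f(g(n)) = -1*(-2n^2 + 4n + 1)^2 + (-3)*(-2n^2 + 4n + 1)
(-2n^2 + 4n + 1)^2 = 4n^4 - 16n^3 + 12n^2 + 8n + 1
Expand and combine: -4n^4 + 16n^3 - 6n^2 - 20n - 4


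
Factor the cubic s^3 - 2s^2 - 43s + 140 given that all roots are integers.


Try integer roots (divisors of 140). s=-7: p(-7)=0.
Divide out (s + 7): quotient is s^2 - 9s + 20.
Factor the quadratic: (s - 4)(s - 5)
Result: (s + 7)(s - 4)(s - 5)


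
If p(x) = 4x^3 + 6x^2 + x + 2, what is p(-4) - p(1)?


p(-4) = -162
p(1) = 13
p(-4) - p(1) = -162 - 13 = -175


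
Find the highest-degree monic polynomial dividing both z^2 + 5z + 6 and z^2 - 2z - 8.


Factor each:
  z^2 + 5z + 6 = (z + 2)(z + 3)
  z^2 - 2z - 8 = (z + 2)(z - 4)
Common monic factor: z + 2


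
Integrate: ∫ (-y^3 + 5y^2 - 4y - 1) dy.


Reverse power rule on each term:
  ∫ -y^3 dy = -(1/4)y^4
  ∫ 5y^2 dy = (5/3)y^3
  ∫ -4y dy = -2y^2
  ∫ -1 dy = -y
F(y) = -(1/4)y^4 + (5/3)y^3 - 2y^2 - y + C


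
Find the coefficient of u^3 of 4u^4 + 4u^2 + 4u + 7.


Read off the coefficient of u^3: 0


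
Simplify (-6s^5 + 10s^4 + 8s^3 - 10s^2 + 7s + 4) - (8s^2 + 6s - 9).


Distribute the minus sign:
  (-6s^5 + 10s^4 + 8s^3 - 10s^2 + 7s + 4)
- (8s^2 + 6s - 9)
Negate second polynomial: -8s^2 - 6s + 9
Add: -6s^5 + 10s^4 + 8s^3 - 18s^2 + s + 13


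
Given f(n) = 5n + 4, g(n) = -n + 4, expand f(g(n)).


Substitute g(n) into f:
f(g(n)) = 5*(-n + 4) + 4
Expand and combine: -5n + 24


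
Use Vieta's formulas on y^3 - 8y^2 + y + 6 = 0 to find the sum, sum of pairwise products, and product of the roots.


Monic cubic y^3+by^2+cy+d=0: sum=-b, pairwise sum=c, product=-d.
b=-8, c=1, d=6
r1+r2+r3 = 8
r1r2+r1r3+r2r3 = 1
r1r2r3 = -6


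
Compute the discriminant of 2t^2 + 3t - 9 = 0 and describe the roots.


D = b^2 - 4ac = (3)^2 - 4(2)(-9) = 9 + 72 = 81
Since D > 0: two distinct rational roots


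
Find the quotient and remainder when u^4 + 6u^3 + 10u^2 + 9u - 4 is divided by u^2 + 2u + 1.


(u^4 + 6u^3 + 10u^2 + 9u - 4) / (u^2 + 2u + 1)
Step 1: u^2 * (u^2 + 2u + 1) = u^4 + 2u^3 + u^2; subtract.
Step 2: 4u * (u^2 + 2u + 1) = 4u^3 + 8u^2 + 4u; subtract.
Step 3: 1 * (u^2 + 2u + 1) = u^2 + 2u + 1; subtract.
Quotient: u^2 + 4u + 1, Remainder: 3u - 5


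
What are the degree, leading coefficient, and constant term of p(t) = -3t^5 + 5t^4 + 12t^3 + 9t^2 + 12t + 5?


Highest power of t is 5, with coefficient -3. Constant term is 5.
Degree = 5, leading coefficient = -3, constant term = 5


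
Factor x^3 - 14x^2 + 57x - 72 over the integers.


Try integer roots (divisors of -72). x=3: p(3)=0.
Divide out (x - 3): quotient is x^2 - 11x + 24.
Factor the quadratic: (x - 3)(x - 8)
Result: (x - 3)(x - 3)(x - 8)
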